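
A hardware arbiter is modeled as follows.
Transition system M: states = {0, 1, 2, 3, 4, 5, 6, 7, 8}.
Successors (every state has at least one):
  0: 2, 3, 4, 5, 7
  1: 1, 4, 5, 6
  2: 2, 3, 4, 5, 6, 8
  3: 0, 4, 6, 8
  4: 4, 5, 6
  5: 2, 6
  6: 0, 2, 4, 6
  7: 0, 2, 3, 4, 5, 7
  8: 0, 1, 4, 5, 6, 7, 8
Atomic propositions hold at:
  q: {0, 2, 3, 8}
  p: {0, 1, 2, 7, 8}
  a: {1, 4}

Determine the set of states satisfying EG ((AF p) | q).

AF p: least fixpoint, start Z0 = {0, 1, 2, 7, 8}, add states with every successor in Z. Already a fixed point.
Sat(AF p) = {0, 1, 2, 7, 8}
Sat((AF p) | q) = {0, 1, 2, 3, 7, 8}
EG ((AF p) | q): greatest fixpoint, start Z0 = {0, 1, 2, 3, 7, 8}, keep only states in Sat with some successor in Z. Already a fixed point.
Sat(EG ((AF p) | q)) = {0, 1, 2, 3, 7, 8}

{0, 1, 2, 3, 7, 8}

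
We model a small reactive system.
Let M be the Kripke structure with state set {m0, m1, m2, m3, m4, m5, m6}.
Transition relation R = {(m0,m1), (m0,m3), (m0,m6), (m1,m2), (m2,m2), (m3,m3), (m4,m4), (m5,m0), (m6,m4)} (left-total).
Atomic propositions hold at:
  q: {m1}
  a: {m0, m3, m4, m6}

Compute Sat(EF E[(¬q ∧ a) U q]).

{m0, m1, m5}

Sat(¬q) = {m0, m2, m3, m4, m5, m6}
Sat(¬q ∧ a) = {m0, m3, m4, m6}
E[(¬q ∧ a) U q]: least fixpoint, start Z0 = Sat(q) = {m1}, add states in Sat(¬q ∧ a) with some successor in Z. Z1 = {m0, m1}; fixed.
Sat(E[(¬q ∧ a) U q]) = {m0, m1}
EF E[(¬q ∧ a) U q]: least fixpoint, start Z0 = {m0, m1}, add states with some successor in Z. Z1 = {m0, m1, m5}; fixed.
Sat(EF E[(¬q ∧ a) U q]) = {m0, m1, m5}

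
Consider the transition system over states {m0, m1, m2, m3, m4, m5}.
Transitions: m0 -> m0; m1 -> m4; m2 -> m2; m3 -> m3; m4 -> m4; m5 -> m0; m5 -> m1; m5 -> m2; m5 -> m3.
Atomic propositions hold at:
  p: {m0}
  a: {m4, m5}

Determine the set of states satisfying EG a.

{m4}

EG a: greatest fixpoint, start Z0 = {m4, m5}, keep only states in Sat with some successor in Z. Z1 = {m4}; fixed.
Sat(EG a) = {m4}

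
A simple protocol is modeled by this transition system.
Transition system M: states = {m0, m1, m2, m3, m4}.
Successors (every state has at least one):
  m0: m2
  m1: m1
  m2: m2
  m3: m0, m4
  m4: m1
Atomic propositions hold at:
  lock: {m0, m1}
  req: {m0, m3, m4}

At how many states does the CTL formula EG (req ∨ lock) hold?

3

Sat(req ∨ lock) = {m0, m1, m3, m4}
EG (req ∨ lock): greatest fixpoint, start Z0 = {m0, m1, m3, m4}, keep only states in Sat with some successor in Z. Z1 = {m1, m3, m4}; fixed.
Sat(EG (req ∨ lock)) = {m1, m3, m4}
|Sat(EG (req ∨ lock))| = |{m1, m3, m4}| = 3.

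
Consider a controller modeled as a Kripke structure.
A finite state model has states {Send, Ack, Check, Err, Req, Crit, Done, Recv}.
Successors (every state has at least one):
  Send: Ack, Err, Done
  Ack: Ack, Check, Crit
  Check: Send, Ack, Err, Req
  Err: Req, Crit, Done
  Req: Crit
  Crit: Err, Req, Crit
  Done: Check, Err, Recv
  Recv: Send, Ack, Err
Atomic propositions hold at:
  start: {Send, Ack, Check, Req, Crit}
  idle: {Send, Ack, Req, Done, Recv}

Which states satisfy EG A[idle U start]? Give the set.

{Send, Ack, Check, Req, Crit}

A[idle U start]: least fixpoint, start Z0 = Sat(start) = {Send, Ack, Check, Req, Crit}, add states in Sat(idle) with every successor in Z. Already a fixed point.
Sat(A[idle U start]) = {Send, Ack, Check, Req, Crit}
EG A[idle U start]: greatest fixpoint, start Z0 = {Send, Ack, Check, Req, Crit}, keep only states in Sat with some successor in Z. Already a fixed point.
Sat(EG A[idle U start]) = {Send, Ack, Check, Req, Crit}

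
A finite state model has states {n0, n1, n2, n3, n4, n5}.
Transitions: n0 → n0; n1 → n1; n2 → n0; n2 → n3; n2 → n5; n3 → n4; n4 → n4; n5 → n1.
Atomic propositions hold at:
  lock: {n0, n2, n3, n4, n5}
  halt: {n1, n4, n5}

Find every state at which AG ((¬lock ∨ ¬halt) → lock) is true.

Sat(¬lock) = {n1}
Sat(¬halt) = {n0, n2, n3}
Sat(¬lock ∨ ¬halt) = {n0, n1, n2, n3}
Sat((¬lock ∨ ¬halt) → lock) = {n0, n2, n3, n4, n5}
AG ((¬lock ∨ ¬halt) → lock): greatest fixpoint, start Z0 = {n0, n2, n3, n4, n5}, keep only states in Sat with every successor in Z. Z1 = {n0, n2, n3, n4}; Z2 = {n0, n3, n4}; fixed.
Sat(AG ((¬lock ∨ ¬halt) → lock)) = {n0, n3, n4}

{n0, n3, n4}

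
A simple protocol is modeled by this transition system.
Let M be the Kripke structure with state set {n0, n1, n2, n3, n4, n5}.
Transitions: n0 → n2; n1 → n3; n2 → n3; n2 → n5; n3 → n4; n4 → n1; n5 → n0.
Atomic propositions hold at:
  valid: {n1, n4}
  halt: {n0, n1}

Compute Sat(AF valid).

{n1, n3, n4}

AF valid: least fixpoint, start Z0 = {n1, n4}, add states with every successor in Z. Z1 = {n1, n3, n4}; fixed.
Sat(AF valid) = {n1, n3, n4}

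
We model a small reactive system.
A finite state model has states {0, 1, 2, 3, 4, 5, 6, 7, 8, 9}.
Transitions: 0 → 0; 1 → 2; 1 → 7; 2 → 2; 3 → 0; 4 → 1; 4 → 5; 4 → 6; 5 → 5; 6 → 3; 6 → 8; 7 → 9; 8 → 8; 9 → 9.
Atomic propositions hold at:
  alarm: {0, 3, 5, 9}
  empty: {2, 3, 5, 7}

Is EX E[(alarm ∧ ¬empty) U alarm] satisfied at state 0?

Sat(¬empty) = {0, 1, 4, 6, 8, 9}
Sat(alarm ∧ ¬empty) = {0, 9}
E[(alarm ∧ ¬empty) U alarm]: least fixpoint, start Z0 = Sat(alarm) = {0, 3, 5, 9}, add states in Sat(alarm ∧ ¬empty) with some successor in Z. Already a fixed point.
Sat(E[(alarm ∧ ¬empty) U alarm]) = {0, 3, 5, 9}
Sat(EX E[(alarm ∧ ¬empty) U alarm]) = {s : some successor in {0, 3, 5, 9}} = {0, 3, 4, 5, 6, 7, 9}
0 ∈ Sat(EX E[(alarm ∧ ¬empty) U alarm]) = {0, 3, 4, 5, 6, 7, 9}, so the formula holds at 0.

Yes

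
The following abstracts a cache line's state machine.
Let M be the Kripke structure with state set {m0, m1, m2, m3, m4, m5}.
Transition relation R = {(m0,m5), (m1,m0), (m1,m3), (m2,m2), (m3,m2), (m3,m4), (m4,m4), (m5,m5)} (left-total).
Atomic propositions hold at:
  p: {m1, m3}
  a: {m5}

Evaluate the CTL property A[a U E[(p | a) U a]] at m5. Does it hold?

Yes

Sat(p | a) = {m1, m3, m5}
E[(p | a) U a]: least fixpoint, start Z0 = Sat(a) = {m5}, add states in Sat(p | a) with some successor in Z. Already a fixed point.
Sat(E[(p | a) U a]) = {m5}
A[a U E[(p | a) U a]]: least fixpoint, start Z0 = Sat(E[(p | a) U a]) = {m5}, add states in Sat(a) with every successor in Z. Already a fixed point.
Sat(A[a U E[(p | a) U a]]) = {m5}
m5 ∈ Sat(A[a U E[(p | a) U a]]) = {m5}, so the formula holds at m5.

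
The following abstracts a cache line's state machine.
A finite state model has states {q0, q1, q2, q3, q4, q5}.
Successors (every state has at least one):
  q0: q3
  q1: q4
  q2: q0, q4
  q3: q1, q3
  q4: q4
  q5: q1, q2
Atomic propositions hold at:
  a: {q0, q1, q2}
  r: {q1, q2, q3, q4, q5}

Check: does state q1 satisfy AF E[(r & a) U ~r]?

Sat(r & a) = {q1, q2}
Sat(~r) = {q0}
E[(r & a) U ~r]: least fixpoint, start Z0 = Sat(~r) = {q0}, add states in Sat(r & a) with some successor in Z. Z1 = {q0, q2}; fixed.
Sat(E[(r & a) U ~r]) = {q0, q2}
AF E[(r & a) U ~r]: least fixpoint, start Z0 = {q0, q2}, add states with every successor in Z. Already a fixed point.
Sat(AF E[(r & a) U ~r]) = {q0, q2}
q1 ∉ Sat(AF E[(r & a) U ~r]) = {q0, q2}, so the formula does not hold at q1.

No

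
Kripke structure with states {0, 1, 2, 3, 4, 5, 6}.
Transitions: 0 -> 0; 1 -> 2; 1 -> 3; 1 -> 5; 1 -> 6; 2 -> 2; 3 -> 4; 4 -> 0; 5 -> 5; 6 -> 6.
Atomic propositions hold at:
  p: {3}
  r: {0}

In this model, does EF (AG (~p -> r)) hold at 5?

No

Sat(~p) = {0, 1, 2, 4, 5, 6}
Sat(~p -> r) = {0, 3}
AG (~p -> r): greatest fixpoint, start Z0 = {0, 3}, keep only states in Sat with every successor in Z. Z1 = {0}; fixed.
Sat(AG (~p -> r)) = {0}
EF (AG (~p -> r)): least fixpoint, start Z0 = {0}, add states with some successor in Z. Z1 = {0, 4}; Z2 = {0, 3, 4}; Z3 = {0, 1, 3, 4}; fixed.
Sat(EF (AG (~p -> r))) = {0, 1, 3, 4}
5 ∉ Sat(EF (AG (~p -> r))) = {0, 1, 3, 4}, so the formula does not hold at 5.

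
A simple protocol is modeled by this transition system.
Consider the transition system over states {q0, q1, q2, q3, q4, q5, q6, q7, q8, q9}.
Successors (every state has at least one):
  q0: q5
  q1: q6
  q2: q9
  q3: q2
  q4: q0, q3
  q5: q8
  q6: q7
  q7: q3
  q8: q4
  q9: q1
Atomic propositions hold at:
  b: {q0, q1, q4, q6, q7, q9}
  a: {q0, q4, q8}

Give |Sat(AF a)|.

AF a: least fixpoint, start Z0 = {q0, q4, q8}, add states with every successor in Z. Z1 = {q0, q4, q5, q8}; fixed.
Sat(AF a) = {q0, q4, q5, q8}
|Sat(AF a)| = |{q0, q4, q5, q8}| = 4.

4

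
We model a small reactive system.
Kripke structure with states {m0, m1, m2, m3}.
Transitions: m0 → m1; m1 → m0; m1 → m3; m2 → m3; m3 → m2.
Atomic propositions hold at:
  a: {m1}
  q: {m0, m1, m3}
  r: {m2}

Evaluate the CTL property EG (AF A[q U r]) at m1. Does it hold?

No

A[q U r]: least fixpoint, start Z0 = Sat(r) = {m2}, add states in Sat(q) with every successor in Z. Z1 = {m2, m3}; fixed.
Sat(A[q U r]) = {m2, m3}
AF A[q U r]: least fixpoint, start Z0 = {m2, m3}, add states with every successor in Z. Already a fixed point.
Sat(AF A[q U r]) = {m2, m3}
EG (AF A[q U r]): greatest fixpoint, start Z0 = {m2, m3}, keep only states in Sat with some successor in Z. Already a fixed point.
Sat(EG (AF A[q U r])) = {m2, m3}
m1 ∉ Sat(EG (AF A[q U r])) = {m2, m3}, so the formula does not hold at m1.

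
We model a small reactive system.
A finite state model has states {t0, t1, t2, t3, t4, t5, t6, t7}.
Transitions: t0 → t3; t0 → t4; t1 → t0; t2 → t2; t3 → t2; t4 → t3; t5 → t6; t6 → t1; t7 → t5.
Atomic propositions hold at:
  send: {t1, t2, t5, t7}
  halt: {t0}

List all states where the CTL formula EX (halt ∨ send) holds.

{t1, t2, t3, t6, t7}

Sat(halt ∨ send) = {t0, t1, t2, t5, t7}
Sat(EX (halt ∨ send)) = {s : some successor in {t0, t1, t2, t5, t7}} = {t1, t2, t3, t6, t7}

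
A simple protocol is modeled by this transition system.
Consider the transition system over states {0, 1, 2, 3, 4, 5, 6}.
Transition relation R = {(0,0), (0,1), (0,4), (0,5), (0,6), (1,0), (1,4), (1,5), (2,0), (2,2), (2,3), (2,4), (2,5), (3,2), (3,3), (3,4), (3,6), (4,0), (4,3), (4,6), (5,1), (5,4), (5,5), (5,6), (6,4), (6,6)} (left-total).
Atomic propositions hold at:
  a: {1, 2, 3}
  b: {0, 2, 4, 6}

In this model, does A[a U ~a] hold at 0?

Yes

Sat(~a) = {0, 4, 5, 6}
A[a U ~a]: least fixpoint, start Z0 = Sat(~a) = {0, 4, 5, 6}, add states in Sat(a) with every successor in Z. Z1 = {0, 1, 4, 5, 6}; fixed.
Sat(A[a U ~a]) = {0, 1, 4, 5, 6}
0 ∈ Sat(A[a U ~a]) = {0, 1, 4, 5, 6}, so the formula holds at 0.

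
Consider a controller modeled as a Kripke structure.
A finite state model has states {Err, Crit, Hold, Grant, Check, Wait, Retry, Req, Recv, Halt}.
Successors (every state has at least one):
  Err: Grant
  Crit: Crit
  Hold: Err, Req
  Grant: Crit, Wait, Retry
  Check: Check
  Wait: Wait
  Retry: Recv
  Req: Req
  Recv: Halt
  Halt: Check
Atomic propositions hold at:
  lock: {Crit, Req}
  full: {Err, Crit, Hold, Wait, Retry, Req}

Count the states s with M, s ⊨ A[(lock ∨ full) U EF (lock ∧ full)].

5

Sat(lock ∨ full) = {Err, Crit, Hold, Wait, Retry, Req}
Sat(lock ∧ full) = {Crit, Req}
EF (lock ∧ full): least fixpoint, start Z0 = {Crit, Req}, add states with some successor in Z. Z1 = {Crit, Hold, Grant, Req}; Z2 = {Err, Crit, Hold, Grant, Req}; fixed.
Sat(EF (lock ∧ full)) = {Err, Crit, Hold, Grant, Req}
A[(lock ∨ full) U EF (lock ∧ full)]: least fixpoint, start Z0 = Sat(EF (lock ∧ full)) = {Err, Crit, Hold, Grant, Req}, add states in Sat(lock ∨ full) with every successor in Z. Already a fixed point.
Sat(A[(lock ∨ full) U EF (lock ∧ full)]) = {Err, Crit, Hold, Grant, Req}
|Sat(A[(lock ∨ full) U EF (lock ∧ full)])| = |{Err, Crit, Hold, Grant, Req}| = 5.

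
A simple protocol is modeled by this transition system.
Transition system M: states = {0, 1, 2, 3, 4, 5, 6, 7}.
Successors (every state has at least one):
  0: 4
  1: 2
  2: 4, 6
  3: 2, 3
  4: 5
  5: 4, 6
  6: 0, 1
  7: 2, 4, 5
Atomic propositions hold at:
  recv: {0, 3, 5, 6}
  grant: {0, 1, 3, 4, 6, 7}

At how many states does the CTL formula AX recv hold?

Sat(AX recv) = {s : every successor in {0, 3, 5, 6}} = {4}
|Sat(AX recv)| = |{4}| = 1.

1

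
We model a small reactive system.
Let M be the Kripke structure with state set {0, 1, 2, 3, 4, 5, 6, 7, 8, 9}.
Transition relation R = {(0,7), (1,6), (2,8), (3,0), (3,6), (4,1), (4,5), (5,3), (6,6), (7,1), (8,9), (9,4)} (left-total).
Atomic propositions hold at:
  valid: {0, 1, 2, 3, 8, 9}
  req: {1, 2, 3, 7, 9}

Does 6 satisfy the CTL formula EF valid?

EF valid: least fixpoint, start Z0 = {0, 1, 2, 3, 8, 9}, add states with some successor in Z. Z1 = {0, 1, 2, 3, 4, 5, 7, 8, 9}; fixed.
Sat(EF valid) = {0, 1, 2, 3, 4, 5, 7, 8, 9}
6 ∉ Sat(EF valid) = {0, 1, 2, 3, 4, 5, 7, 8, 9}, so the formula does not hold at 6.

No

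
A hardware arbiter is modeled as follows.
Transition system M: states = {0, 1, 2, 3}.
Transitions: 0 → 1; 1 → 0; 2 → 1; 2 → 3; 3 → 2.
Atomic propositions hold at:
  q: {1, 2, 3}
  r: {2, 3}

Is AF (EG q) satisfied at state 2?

Yes

EG q: greatest fixpoint, start Z0 = {1, 2, 3}, keep only states in Sat with some successor in Z. Z1 = {2, 3}; fixed.
Sat(EG q) = {2, 3}
AF (EG q): least fixpoint, start Z0 = {2, 3}, add states with every successor in Z. Already a fixed point.
Sat(AF (EG q)) = {2, 3}
2 ∈ Sat(AF (EG q)) = {2, 3}, so the formula holds at 2.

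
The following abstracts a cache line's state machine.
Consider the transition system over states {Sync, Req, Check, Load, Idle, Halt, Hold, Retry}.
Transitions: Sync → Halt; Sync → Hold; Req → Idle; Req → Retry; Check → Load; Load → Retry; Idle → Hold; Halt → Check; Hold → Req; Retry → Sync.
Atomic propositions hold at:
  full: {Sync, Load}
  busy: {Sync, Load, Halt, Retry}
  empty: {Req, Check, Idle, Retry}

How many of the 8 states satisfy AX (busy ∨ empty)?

6

Sat(busy ∨ empty) = {Sync, Req, Check, Load, Idle, Halt, Retry}
Sat(AX (busy ∨ empty)) = {s : every successor in {Sync, Req, Check, Load, Idle, Halt, Retry}} = {Req, Check, Load, Halt, Hold, Retry}
|Sat(AX (busy ∨ empty))| = |{Req, Check, Load, Halt, Hold, Retry}| = 6.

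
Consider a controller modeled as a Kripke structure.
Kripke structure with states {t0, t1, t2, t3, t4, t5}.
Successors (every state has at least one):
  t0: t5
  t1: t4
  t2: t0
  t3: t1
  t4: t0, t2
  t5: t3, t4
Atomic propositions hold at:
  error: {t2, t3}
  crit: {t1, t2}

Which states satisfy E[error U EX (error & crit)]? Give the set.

Sat(error & crit) = {t2}
Sat(EX (error & crit)) = {s : some successor in {t2}} = {t4}
E[error U EX (error & crit)]: least fixpoint, start Z0 = Sat(EX (error & crit)) = {t4}, add states in Sat(error) with some successor in Z. Already a fixed point.
Sat(E[error U EX (error & crit)]) = {t4}

{t4}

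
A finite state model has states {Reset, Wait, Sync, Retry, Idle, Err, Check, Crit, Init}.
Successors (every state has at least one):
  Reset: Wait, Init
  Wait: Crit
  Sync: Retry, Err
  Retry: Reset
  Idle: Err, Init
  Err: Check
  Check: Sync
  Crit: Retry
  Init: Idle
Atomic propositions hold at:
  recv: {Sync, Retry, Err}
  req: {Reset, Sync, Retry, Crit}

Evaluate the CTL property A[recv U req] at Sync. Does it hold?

A[recv U req]: least fixpoint, start Z0 = Sat(req) = {Reset, Sync, Retry, Crit}, add states in Sat(recv) with every successor in Z. Already a fixed point.
Sat(A[recv U req]) = {Reset, Sync, Retry, Crit}
Sync ∈ Sat(A[recv U req]) = {Reset, Sync, Retry, Crit}, so the formula holds at Sync.

Yes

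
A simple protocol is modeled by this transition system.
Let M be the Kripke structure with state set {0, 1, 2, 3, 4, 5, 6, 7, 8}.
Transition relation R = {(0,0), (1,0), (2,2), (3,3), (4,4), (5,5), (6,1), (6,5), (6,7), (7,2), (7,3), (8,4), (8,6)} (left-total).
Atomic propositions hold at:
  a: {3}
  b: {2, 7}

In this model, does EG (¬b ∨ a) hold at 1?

Sat(¬b) = {0, 1, 3, 4, 5, 6, 8}
Sat(¬b ∨ a) = {0, 1, 3, 4, 5, 6, 8}
EG (¬b ∨ a): greatest fixpoint, start Z0 = {0, 1, 3, 4, 5, 6, 8}, keep only states in Sat with some successor in Z. Already a fixed point.
Sat(EG (¬b ∨ a)) = {0, 1, 3, 4, 5, 6, 8}
1 ∈ Sat(EG (¬b ∨ a)) = {0, 1, 3, 4, 5, 6, 8}, so the formula holds at 1.

Yes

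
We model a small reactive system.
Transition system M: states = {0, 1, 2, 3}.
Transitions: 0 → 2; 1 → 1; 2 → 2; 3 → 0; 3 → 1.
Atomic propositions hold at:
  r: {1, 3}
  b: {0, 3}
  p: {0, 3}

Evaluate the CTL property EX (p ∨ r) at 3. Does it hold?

Sat(p ∨ r) = {0, 1, 3}
Sat(EX (p ∨ r)) = {s : some successor in {0, 1, 3}} = {1, 3}
3 ∈ Sat(EX (p ∨ r)) = {1, 3}, so the formula holds at 3.

Yes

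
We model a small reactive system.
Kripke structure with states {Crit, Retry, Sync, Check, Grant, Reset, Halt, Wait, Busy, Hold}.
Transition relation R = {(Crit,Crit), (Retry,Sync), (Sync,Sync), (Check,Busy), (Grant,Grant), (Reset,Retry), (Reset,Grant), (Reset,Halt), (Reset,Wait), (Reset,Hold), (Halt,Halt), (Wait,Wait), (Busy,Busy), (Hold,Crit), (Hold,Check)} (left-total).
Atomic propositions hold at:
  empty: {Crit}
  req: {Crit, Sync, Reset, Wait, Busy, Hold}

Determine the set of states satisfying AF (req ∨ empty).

Sat(req ∨ empty) = {Crit, Sync, Reset, Wait, Busy, Hold}
AF (req ∨ empty): least fixpoint, start Z0 = {Crit, Sync, Reset, Wait, Busy, Hold}, add states with every successor in Z. Z1 = {Crit, Retry, Sync, Check, Reset, Wait, Busy, Hold}; fixed.
Sat(AF (req ∨ empty)) = {Crit, Retry, Sync, Check, Reset, Wait, Busy, Hold}

{Crit, Retry, Sync, Check, Reset, Wait, Busy, Hold}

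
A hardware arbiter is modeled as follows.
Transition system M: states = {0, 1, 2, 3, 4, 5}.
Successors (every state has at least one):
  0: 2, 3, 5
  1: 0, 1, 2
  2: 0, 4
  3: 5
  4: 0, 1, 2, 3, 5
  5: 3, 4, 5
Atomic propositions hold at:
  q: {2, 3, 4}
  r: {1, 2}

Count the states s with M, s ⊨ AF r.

2

AF r: least fixpoint, start Z0 = {1, 2}, add states with every successor in Z. Already a fixed point.
Sat(AF r) = {1, 2}
|Sat(AF r)| = |{1, 2}| = 2.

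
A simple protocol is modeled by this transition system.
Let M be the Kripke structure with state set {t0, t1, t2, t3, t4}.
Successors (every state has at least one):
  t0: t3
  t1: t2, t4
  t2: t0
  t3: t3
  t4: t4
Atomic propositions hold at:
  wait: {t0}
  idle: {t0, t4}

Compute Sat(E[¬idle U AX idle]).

{t1, t2, t4}

Sat(¬idle) = {t1, t2, t3}
Sat(AX idle) = {s : every successor in {t0, t4}} = {t2, t4}
E[¬idle U AX idle]: least fixpoint, start Z0 = Sat(AX idle) = {t2, t4}, add states in Sat(¬idle) with some successor in Z. Z1 = {t1, t2, t4}; fixed.
Sat(E[¬idle U AX idle]) = {t1, t2, t4}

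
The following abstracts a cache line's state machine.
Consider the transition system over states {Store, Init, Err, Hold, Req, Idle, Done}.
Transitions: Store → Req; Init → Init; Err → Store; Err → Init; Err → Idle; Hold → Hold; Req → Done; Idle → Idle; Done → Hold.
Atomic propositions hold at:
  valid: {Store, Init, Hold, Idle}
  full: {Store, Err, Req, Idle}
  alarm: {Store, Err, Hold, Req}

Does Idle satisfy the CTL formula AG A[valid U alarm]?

A[valid U alarm]: least fixpoint, start Z0 = Sat(alarm) = {Store, Err, Hold, Req}, add states in Sat(valid) with every successor in Z. Already a fixed point.
Sat(A[valid U alarm]) = {Store, Err, Hold, Req}
AG A[valid U alarm]: greatest fixpoint, start Z0 = {Store, Err, Hold, Req}, keep only states in Sat with every successor in Z. Z1 = {Store, Hold}; Z2 = {Hold}; fixed.
Sat(AG A[valid U alarm]) = {Hold}
Idle ∉ Sat(AG A[valid U alarm]) = {Hold}, so the formula does not hold at Idle.

No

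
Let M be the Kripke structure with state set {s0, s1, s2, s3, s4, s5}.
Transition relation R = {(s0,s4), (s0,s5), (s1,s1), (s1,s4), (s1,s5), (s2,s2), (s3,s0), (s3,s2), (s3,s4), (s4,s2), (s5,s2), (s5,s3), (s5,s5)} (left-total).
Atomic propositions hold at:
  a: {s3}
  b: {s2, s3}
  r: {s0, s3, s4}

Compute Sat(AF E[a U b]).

E[a U b]: least fixpoint, start Z0 = Sat(b) = {s2, s3}, add states in Sat(a) with some successor in Z. Already a fixed point.
Sat(E[a U b]) = {s2, s3}
AF E[a U b]: least fixpoint, start Z0 = {s2, s3}, add states with every successor in Z. Z1 = {s2, s3, s4}; fixed.
Sat(AF E[a U b]) = {s2, s3, s4}

{s2, s3, s4}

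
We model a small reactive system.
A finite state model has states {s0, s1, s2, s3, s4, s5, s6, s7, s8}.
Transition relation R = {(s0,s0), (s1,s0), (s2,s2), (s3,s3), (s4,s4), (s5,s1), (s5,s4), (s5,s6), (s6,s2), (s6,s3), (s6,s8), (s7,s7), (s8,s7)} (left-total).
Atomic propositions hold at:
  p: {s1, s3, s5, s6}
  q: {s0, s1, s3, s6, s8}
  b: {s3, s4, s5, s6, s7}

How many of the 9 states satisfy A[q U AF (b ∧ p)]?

Sat(b ∧ p) = {s3, s5, s6}
AF (b ∧ p): least fixpoint, start Z0 = {s3, s5, s6}, add states with every successor in Z. Already a fixed point.
Sat(AF (b ∧ p)) = {s3, s5, s6}
A[q U AF (b ∧ p)]: least fixpoint, start Z0 = Sat(AF (b ∧ p)) = {s3, s5, s6}, add states in Sat(q) with every successor in Z. Already a fixed point.
Sat(A[q U AF (b ∧ p)]) = {s3, s5, s6}
|Sat(A[q U AF (b ∧ p)])| = |{s3, s5, s6}| = 3.

3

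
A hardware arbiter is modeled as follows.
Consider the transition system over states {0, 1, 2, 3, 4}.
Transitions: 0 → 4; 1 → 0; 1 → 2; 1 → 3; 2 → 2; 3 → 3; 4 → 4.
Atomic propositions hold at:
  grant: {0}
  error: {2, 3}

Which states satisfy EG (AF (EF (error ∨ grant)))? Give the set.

Sat(error ∨ grant) = {0, 2, 3}
EF (error ∨ grant): least fixpoint, start Z0 = {0, 2, 3}, add states with some successor in Z. Z1 = {0, 1, 2, 3}; fixed.
Sat(EF (error ∨ grant)) = {0, 1, 2, 3}
AF (EF (error ∨ grant)): least fixpoint, start Z0 = {0, 1, 2, 3}, add states with every successor in Z. Already a fixed point.
Sat(AF (EF (error ∨ grant))) = {0, 1, 2, 3}
EG (AF (EF (error ∨ grant))): greatest fixpoint, start Z0 = {0, 1, 2, 3}, keep only states in Sat with some successor in Z. Z1 = {1, 2, 3}; fixed.
Sat(EG (AF (EF (error ∨ grant)))) = {1, 2, 3}

{1, 2, 3}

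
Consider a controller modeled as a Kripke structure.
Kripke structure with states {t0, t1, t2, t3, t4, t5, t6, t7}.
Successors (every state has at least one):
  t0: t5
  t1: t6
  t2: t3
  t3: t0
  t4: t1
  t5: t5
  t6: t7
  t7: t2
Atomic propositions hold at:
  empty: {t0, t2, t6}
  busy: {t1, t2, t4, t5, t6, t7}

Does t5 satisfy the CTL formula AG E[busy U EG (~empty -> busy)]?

Yes

Sat(~empty) = {t1, t3, t4, t5, t7}
Sat(~empty -> busy) = {t0, t1, t2, t4, t5, t6, t7}
EG (~empty -> busy): greatest fixpoint, start Z0 = {t0, t1, t2, t4, t5, t6, t7}, keep only states in Sat with some successor in Z. Z1 = {t0, t1, t4, t5, t6, t7}; Z2 = {t0, t1, t4, t5, t6}; Z3 = {t0, t1, t4, t5}; Z4 = {t0, t4, t5}; Z5 = {t0, t5}; fixed.
Sat(EG (~empty -> busy)) = {t0, t5}
E[busy U EG (~empty -> busy)]: least fixpoint, start Z0 = Sat(EG (~empty -> busy)) = {t0, t5}, add states in Sat(busy) with some successor in Z. Already a fixed point.
Sat(E[busy U EG (~empty -> busy)]) = {t0, t5}
AG E[busy U EG (~empty -> busy)]: greatest fixpoint, start Z0 = {t0, t5}, keep only states in Sat with every successor in Z. Already a fixed point.
Sat(AG E[busy U EG (~empty -> busy)]) = {t0, t5}
t5 ∈ Sat(AG E[busy U EG (~empty -> busy)]) = {t0, t5}, so the formula holds at t5.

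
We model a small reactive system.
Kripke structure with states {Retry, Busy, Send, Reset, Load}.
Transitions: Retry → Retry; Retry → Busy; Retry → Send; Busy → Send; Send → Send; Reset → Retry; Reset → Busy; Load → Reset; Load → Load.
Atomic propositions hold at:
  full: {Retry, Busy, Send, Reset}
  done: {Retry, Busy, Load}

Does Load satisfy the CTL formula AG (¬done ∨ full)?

Sat(¬done) = {Send, Reset}
Sat(¬done ∨ full) = {Retry, Busy, Send, Reset}
AG (¬done ∨ full): greatest fixpoint, start Z0 = {Retry, Busy, Send, Reset}, keep only states in Sat with every successor in Z. Already a fixed point.
Sat(AG (¬done ∨ full)) = {Retry, Busy, Send, Reset}
Load ∉ Sat(AG (¬done ∨ full)) = {Retry, Busy, Send, Reset}, so the formula does not hold at Load.

No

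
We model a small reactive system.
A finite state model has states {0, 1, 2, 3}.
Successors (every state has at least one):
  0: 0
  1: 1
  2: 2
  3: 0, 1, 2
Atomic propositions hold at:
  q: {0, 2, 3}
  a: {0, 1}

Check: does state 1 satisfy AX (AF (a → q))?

Sat(a → q) = {0, 2, 3}
AF (a → q): least fixpoint, start Z0 = {0, 2, 3}, add states with every successor in Z. Already a fixed point.
Sat(AF (a → q)) = {0, 2, 3}
Sat(AX (AF (a → q))) = {s : every successor in {0, 2, 3}} = {0, 2}
1 ∉ Sat(AX (AF (a → q))) = {0, 2}, so the formula does not hold at 1.

No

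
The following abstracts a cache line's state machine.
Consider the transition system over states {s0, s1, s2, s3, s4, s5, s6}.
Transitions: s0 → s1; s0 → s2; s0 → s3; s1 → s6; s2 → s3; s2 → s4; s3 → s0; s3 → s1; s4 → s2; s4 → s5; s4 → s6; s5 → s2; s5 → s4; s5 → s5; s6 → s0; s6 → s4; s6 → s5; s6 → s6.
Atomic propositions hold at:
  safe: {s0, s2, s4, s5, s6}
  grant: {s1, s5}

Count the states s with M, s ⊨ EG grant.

EG grant: greatest fixpoint, start Z0 = {s1, s5}, keep only states in Sat with some successor in Z. Z1 = {s5}; fixed.
Sat(EG grant) = {s5}
|Sat(EG grant)| = |{s5}| = 1.

1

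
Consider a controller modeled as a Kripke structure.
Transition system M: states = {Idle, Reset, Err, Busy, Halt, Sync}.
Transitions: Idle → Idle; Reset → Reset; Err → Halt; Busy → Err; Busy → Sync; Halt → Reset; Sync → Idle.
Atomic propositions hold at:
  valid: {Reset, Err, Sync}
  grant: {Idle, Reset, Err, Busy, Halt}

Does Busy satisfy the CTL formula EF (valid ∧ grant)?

Sat(valid ∧ grant) = {Reset, Err}
EF (valid ∧ grant): least fixpoint, start Z0 = {Reset, Err}, add states with some successor in Z. Z1 = {Reset, Err, Busy, Halt}; fixed.
Sat(EF (valid ∧ grant)) = {Reset, Err, Busy, Halt}
Busy ∈ Sat(EF (valid ∧ grant)) = {Reset, Err, Busy, Halt}, so the formula holds at Busy.

Yes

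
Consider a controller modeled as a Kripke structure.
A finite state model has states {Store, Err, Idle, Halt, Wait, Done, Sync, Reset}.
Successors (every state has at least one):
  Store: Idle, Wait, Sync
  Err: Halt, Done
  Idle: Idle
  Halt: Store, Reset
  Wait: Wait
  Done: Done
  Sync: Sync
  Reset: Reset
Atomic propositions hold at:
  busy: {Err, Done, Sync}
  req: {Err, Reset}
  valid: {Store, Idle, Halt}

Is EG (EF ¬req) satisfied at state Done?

Yes

Sat(¬req) = {Store, Idle, Halt, Wait, Done, Sync}
EF ¬req: least fixpoint, start Z0 = {Store, Idle, Halt, Wait, Done, Sync}, add states with some successor in Z. Z1 = {Store, Err, Idle, Halt, Wait, Done, Sync}; fixed.
Sat(EF ¬req) = {Store, Err, Idle, Halt, Wait, Done, Sync}
EG (EF ¬req): greatest fixpoint, start Z0 = {Store, Err, Idle, Halt, Wait, Done, Sync}, keep only states in Sat with some successor in Z. Already a fixed point.
Sat(EG (EF ¬req)) = {Store, Err, Idle, Halt, Wait, Done, Sync}
Done ∈ Sat(EG (EF ¬req)) = {Store, Err, Idle, Halt, Wait, Done, Sync}, so the formula holds at Done.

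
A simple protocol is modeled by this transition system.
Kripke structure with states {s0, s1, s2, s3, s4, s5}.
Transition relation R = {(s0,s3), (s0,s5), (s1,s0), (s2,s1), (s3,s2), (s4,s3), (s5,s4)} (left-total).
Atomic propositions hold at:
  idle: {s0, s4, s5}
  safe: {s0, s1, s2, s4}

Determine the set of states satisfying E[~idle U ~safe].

{s3, s5}

Sat(~idle) = {s1, s2, s3}
Sat(~safe) = {s3, s5}
E[~idle U ~safe]: least fixpoint, start Z0 = Sat(~safe) = {s3, s5}, add states in Sat(~idle) with some successor in Z. Already a fixed point.
Sat(E[~idle U ~safe]) = {s3, s5}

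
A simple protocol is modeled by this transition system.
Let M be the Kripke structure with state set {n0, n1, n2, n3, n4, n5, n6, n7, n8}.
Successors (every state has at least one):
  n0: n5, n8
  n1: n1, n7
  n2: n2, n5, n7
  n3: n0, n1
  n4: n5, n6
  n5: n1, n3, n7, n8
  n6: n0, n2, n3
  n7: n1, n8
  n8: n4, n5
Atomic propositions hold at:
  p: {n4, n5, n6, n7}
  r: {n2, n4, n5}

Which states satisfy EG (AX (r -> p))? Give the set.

{n0, n1, n3, n4, n5, n7, n8}

Sat(r -> p) = {n0, n1, n3, n4, n5, n6, n7, n8}
Sat(AX (r -> p)) = {s : every successor in {n0, n1, n3, n4, n5, n6, n7, n8}} = {n0, n1, n3, n4, n5, n7, n8}
EG (AX (r -> p)): greatest fixpoint, start Z0 = {n0, n1, n3, n4, n5, n7, n8}, keep only states in Sat with some successor in Z. Already a fixed point.
Sat(EG (AX (r -> p))) = {n0, n1, n3, n4, n5, n7, n8}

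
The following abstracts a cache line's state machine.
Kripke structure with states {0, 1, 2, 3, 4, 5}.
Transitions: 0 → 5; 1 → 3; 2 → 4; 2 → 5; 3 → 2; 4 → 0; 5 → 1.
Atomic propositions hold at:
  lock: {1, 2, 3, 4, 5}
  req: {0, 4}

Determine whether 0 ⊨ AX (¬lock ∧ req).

No

Sat(¬lock) = {0}
Sat(¬lock ∧ req) = {0}
Sat(AX (¬lock ∧ req)) = {s : every successor in {0}} = {4}
0 ∉ Sat(AX (¬lock ∧ req)) = {4}, so the formula does not hold at 0.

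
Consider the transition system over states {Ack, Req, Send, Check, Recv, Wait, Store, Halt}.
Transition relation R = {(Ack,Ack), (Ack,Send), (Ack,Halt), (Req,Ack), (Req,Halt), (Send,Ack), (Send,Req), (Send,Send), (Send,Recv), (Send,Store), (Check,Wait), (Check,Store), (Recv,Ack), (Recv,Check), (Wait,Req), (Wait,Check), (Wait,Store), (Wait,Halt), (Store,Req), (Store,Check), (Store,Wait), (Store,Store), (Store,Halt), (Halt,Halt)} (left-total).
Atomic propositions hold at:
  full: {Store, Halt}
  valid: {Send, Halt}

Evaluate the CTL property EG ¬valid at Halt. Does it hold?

No

Sat(¬valid) = {Ack, Req, Check, Recv, Wait, Store}
EG ¬valid: greatest fixpoint, start Z0 = {Ack, Req, Check, Recv, Wait, Store}, keep only states in Sat with some successor in Z. Already a fixed point.
Sat(EG ¬valid) = {Ack, Req, Check, Recv, Wait, Store}
Halt ∉ Sat(EG ¬valid) = {Ack, Req, Check, Recv, Wait, Store}, so the formula does not hold at Halt.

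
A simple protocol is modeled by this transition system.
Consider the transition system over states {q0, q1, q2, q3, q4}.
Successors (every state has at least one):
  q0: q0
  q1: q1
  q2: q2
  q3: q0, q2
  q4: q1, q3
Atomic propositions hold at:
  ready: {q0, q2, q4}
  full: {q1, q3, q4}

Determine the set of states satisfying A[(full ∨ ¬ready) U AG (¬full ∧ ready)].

Sat(¬ready) = {q1, q3}
Sat(full ∨ ¬ready) = {q1, q3, q4}
Sat(¬full) = {q0, q2}
Sat(¬full ∧ ready) = {q0, q2}
AG (¬full ∧ ready): greatest fixpoint, start Z0 = {q0, q2}, keep only states in Sat with every successor in Z. Already a fixed point.
Sat(AG (¬full ∧ ready)) = {q0, q2}
A[(full ∨ ¬ready) U AG (¬full ∧ ready)]: least fixpoint, start Z0 = Sat(AG (¬full ∧ ready)) = {q0, q2}, add states in Sat(full ∨ ¬ready) with every successor in Z. Z1 = {q0, q2, q3}; fixed.
Sat(A[(full ∨ ¬ready) U AG (¬full ∧ ready)]) = {q0, q2, q3}

{q0, q2, q3}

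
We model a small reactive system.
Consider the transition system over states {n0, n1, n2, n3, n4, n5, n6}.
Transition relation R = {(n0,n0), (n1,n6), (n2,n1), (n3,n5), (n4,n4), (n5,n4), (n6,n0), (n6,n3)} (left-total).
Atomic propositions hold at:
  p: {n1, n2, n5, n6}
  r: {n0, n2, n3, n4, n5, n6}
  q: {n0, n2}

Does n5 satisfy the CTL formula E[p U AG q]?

No

AG q: greatest fixpoint, start Z0 = {n0, n2}, keep only states in Sat with every successor in Z. Z1 = {n0}; fixed.
Sat(AG q) = {n0}
E[p U AG q]: least fixpoint, start Z0 = Sat(AG q) = {n0}, add states in Sat(p) with some successor in Z. Z1 = {n0, n6}; Z2 = {n0, n1, n6}; Z3 = {n0, n1, n2, n6}; fixed.
Sat(E[p U AG q]) = {n0, n1, n2, n6}
n5 ∉ Sat(E[p U AG q]) = {n0, n1, n2, n6}, so the formula does not hold at n5.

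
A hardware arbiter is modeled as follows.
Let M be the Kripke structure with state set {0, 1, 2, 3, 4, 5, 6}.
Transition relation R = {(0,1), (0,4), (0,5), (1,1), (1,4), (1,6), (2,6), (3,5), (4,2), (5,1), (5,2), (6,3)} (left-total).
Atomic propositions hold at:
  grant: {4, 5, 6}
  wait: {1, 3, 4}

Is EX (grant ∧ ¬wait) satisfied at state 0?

Yes

Sat(¬wait) = {0, 2, 5, 6}
Sat(grant ∧ ¬wait) = {5, 6}
Sat(EX (grant ∧ ¬wait)) = {s : some successor in {5, 6}} = {0, 1, 2, 3}
0 ∈ Sat(EX (grant ∧ ¬wait)) = {0, 1, 2, 3}, so the formula holds at 0.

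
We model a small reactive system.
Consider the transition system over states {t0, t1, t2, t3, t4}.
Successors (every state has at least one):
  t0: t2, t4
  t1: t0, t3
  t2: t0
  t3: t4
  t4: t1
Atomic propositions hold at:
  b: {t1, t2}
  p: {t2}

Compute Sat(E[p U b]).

{t1, t2}

E[p U b]: least fixpoint, start Z0 = Sat(b) = {t1, t2}, add states in Sat(p) with some successor in Z. Already a fixed point.
Sat(E[p U b]) = {t1, t2}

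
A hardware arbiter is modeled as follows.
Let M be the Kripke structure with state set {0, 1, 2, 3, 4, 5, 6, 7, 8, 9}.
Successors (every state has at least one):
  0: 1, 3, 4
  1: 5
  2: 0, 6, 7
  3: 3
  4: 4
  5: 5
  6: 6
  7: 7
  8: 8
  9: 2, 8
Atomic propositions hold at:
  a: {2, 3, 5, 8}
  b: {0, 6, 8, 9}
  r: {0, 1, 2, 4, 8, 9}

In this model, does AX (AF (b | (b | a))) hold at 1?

Yes

Sat(b | a) = {0, 2, 3, 5, 6, 8, 9}
Sat(b | (b | a)) = {0, 2, 3, 5, 6, 8, 9}
AF (b | (b | a)): least fixpoint, start Z0 = {0, 2, 3, 5, 6, 8, 9}, add states with every successor in Z. Z1 = {0, 1, 2, 3, 5, 6, 8, 9}; fixed.
Sat(AF (b | (b | a))) = {0, 1, 2, 3, 5, 6, 8, 9}
Sat(AX (AF (b | (b | a)))) = {s : every successor in {0, 1, 2, 3, 5, 6, 8, 9}} = {1, 3, 5, 6, 8, 9}
1 ∈ Sat(AX (AF (b | (b | a)))) = {1, 3, 5, 6, 8, 9}, so the formula holds at 1.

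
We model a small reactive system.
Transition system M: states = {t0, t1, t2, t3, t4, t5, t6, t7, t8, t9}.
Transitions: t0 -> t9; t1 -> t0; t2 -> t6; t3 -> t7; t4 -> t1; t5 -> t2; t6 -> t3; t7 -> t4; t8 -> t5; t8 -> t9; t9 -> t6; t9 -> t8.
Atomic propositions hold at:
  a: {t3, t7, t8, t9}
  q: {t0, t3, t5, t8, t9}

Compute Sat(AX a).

Sat(AX a) = {s : every successor in {t3, t7, t8, t9}} = {t0, t3, t6}

{t0, t3, t6}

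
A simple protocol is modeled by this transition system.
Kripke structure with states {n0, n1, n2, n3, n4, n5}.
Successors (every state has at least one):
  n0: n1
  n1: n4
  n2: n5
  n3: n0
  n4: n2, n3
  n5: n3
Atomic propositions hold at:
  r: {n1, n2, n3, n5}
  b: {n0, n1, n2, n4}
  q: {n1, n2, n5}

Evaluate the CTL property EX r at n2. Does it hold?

Yes

Sat(EX r) = {s : some successor in {n1, n2, n3, n5}} = {n0, n2, n4, n5}
n2 ∈ Sat(EX r) = {n0, n2, n4, n5}, so the formula holds at n2.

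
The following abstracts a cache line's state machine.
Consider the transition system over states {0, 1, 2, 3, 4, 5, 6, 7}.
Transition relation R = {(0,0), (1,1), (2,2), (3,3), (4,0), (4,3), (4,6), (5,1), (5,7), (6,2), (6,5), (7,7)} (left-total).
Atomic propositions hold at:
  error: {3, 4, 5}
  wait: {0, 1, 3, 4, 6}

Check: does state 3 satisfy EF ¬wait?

Sat(¬wait) = {2, 5, 7}
EF ¬wait: least fixpoint, start Z0 = {2, 5, 7}, add states with some successor in Z. Z1 = {2, 5, 6, 7}; Z2 = {2, 4, 5, 6, 7}; fixed.
Sat(EF ¬wait) = {2, 4, 5, 6, 7}
3 ∉ Sat(EF ¬wait) = {2, 4, 5, 6, 7}, so the formula does not hold at 3.

No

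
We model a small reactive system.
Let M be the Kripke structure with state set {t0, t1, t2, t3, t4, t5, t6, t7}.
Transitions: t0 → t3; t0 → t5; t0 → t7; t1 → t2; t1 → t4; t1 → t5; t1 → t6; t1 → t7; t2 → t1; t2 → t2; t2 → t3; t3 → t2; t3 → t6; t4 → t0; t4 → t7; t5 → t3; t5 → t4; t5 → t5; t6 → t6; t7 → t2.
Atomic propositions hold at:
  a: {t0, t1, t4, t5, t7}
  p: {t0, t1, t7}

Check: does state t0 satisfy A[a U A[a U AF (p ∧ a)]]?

Yes

Sat(p ∧ a) = {t0, t1, t7}
AF (p ∧ a): least fixpoint, start Z0 = {t0, t1, t7}, add states with every successor in Z. Z1 = {t0, t1, t4, t7}; fixed.
Sat(AF (p ∧ a)) = {t0, t1, t4, t7}
A[a U AF (p ∧ a)]: least fixpoint, start Z0 = Sat(AF (p ∧ a)) = {t0, t1, t4, t7}, add states in Sat(a) with every successor in Z. Already a fixed point.
Sat(A[a U AF (p ∧ a)]) = {t0, t1, t4, t7}
A[a U A[a U AF (p ∧ a)]]: least fixpoint, start Z0 = Sat(A[a U AF (p ∧ a)]) = {t0, t1, t4, t7}, add states in Sat(a) with every successor in Z. Already a fixed point.
Sat(A[a U A[a U AF (p ∧ a)]]) = {t0, t1, t4, t7}
t0 ∈ Sat(A[a U A[a U AF (p ∧ a)]]) = {t0, t1, t4, t7}, so the formula holds at t0.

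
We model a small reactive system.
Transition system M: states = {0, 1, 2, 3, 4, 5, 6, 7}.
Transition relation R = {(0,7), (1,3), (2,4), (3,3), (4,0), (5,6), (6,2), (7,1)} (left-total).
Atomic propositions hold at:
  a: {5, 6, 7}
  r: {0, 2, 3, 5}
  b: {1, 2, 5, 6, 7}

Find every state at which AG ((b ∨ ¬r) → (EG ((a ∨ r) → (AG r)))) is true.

Sat(¬r) = {1, 4, 6, 7}
Sat(b ∨ ¬r) = {1, 2, 4, 5, 6, 7}
Sat(a ∨ r) = {0, 2, 3, 5, 6, 7}
AG r: greatest fixpoint, start Z0 = {0, 2, 3, 5}, keep only states in Sat with every successor in Z. Z1 = {3}; fixed.
Sat(AG r) = {3}
Sat((a ∨ r) → (AG r)) = {1, 3, 4}
EG ((a ∨ r) → (AG r)): greatest fixpoint, start Z0 = {1, 3, 4}, keep only states in Sat with some successor in Z. Z1 = {1, 3}; fixed.
Sat(EG ((a ∨ r) → (AG r))) = {1, 3}
Sat((b ∨ ¬r) → (EG ((a ∨ r) → (AG r)))) = {0, 1, 3}
AG ((b ∨ ¬r) → (EG ((a ∨ r) → (AG r)))): greatest fixpoint, start Z0 = {0, 1, 3}, keep only states in Sat with every successor in Z. Z1 = {1, 3}; fixed.
Sat(AG ((b ∨ ¬r) → (EG ((a ∨ r) → (AG r))))) = {1, 3}

{1, 3}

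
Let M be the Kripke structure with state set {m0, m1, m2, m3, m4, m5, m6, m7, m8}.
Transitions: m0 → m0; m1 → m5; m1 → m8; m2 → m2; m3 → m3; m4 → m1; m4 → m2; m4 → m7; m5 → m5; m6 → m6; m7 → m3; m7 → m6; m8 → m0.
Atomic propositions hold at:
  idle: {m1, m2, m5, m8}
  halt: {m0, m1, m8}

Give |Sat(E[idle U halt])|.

3

E[idle U halt]: least fixpoint, start Z0 = Sat(halt) = {m0, m1, m8}, add states in Sat(idle) with some successor in Z. Already a fixed point.
Sat(E[idle U halt]) = {m0, m1, m8}
|Sat(E[idle U halt])| = |{m0, m1, m8}| = 3.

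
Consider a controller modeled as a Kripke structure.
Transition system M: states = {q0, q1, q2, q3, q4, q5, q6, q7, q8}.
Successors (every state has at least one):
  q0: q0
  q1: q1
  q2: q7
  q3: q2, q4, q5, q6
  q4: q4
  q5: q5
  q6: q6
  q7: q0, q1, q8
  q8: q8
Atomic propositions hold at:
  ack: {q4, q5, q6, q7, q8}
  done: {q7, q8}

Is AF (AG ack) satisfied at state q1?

AG ack: greatest fixpoint, start Z0 = {q4, q5, q6, q7, q8}, keep only states in Sat with every successor in Z. Z1 = {q4, q5, q6, q8}; fixed.
Sat(AG ack) = {q4, q5, q6, q8}
AF (AG ack): least fixpoint, start Z0 = {q4, q5, q6, q8}, add states with every successor in Z. Already a fixed point.
Sat(AF (AG ack)) = {q4, q5, q6, q8}
q1 ∉ Sat(AF (AG ack)) = {q4, q5, q6, q8}, so the formula does not hold at q1.

No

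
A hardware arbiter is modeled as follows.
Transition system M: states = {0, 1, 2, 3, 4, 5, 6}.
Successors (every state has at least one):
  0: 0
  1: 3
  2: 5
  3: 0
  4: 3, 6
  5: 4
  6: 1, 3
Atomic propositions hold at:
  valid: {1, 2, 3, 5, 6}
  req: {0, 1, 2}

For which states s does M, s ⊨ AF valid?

{1, 2, 3, 4, 5, 6}

AF valid: least fixpoint, start Z0 = {1, 2, 3, 5, 6}, add states with every successor in Z. Z1 = {1, 2, 3, 4, 5, 6}; fixed.
Sat(AF valid) = {1, 2, 3, 4, 5, 6}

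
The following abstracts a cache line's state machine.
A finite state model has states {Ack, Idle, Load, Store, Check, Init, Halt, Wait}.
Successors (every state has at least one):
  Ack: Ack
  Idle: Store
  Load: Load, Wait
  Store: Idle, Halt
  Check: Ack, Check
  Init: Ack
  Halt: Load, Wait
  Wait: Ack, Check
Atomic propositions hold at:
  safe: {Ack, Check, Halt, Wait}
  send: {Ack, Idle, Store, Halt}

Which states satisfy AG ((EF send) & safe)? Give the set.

{Ack, Check, Wait}

EF send: least fixpoint, start Z0 = {Ack, Idle, Store, Halt}, add states with some successor in Z. Z1 = {Ack, Idle, Store, Check, Init, Halt, Wait}; Z2 = {Ack, Idle, Load, Store, Check, Init, Halt, Wait}; fixed.
Sat(EF send) = {Ack, Idle, Load, Store, Check, Init, Halt, Wait}
Sat((EF send) & safe) = {Ack, Check, Halt, Wait}
AG ((EF send) & safe): greatest fixpoint, start Z0 = {Ack, Check, Halt, Wait}, keep only states in Sat with every successor in Z. Z1 = {Ack, Check, Wait}; fixed.
Sat(AG ((EF send) & safe)) = {Ack, Check, Wait}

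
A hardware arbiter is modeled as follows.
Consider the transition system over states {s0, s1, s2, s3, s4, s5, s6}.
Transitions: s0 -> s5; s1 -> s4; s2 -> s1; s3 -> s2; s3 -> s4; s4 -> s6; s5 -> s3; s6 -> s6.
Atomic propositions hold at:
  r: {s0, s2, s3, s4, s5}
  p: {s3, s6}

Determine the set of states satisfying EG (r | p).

Sat(r | p) = {s0, s2, s3, s4, s5, s6}
EG (r | p): greatest fixpoint, start Z0 = {s0, s2, s3, s4, s5, s6}, keep only states in Sat with some successor in Z. Z1 = {s0, s3, s4, s5, s6}; fixed.
Sat(EG (r | p)) = {s0, s3, s4, s5, s6}

{s0, s3, s4, s5, s6}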